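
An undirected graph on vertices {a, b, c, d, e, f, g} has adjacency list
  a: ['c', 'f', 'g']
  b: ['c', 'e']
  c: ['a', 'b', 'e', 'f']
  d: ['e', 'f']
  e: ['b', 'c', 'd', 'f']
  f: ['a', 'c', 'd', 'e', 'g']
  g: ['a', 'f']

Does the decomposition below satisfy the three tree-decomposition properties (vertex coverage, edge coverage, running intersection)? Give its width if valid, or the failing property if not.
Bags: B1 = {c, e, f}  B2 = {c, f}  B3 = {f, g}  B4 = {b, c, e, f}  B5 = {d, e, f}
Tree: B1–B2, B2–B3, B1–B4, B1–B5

No — vertex a appears in no bag.

A tree decomposition must satisfy three properties: every vertex lies in some bag; for every edge, both endpoints lie together in some bag; and for every vertex, the bags containing it form a connected subtree. Here vertex a appears in no bag, so the decomposition is invalid.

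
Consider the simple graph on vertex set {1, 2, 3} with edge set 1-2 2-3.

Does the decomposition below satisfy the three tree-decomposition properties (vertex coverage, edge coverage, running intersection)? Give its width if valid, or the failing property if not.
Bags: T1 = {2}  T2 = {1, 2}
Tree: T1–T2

A tree decomposition must satisfy three properties: every vertex lies in some bag; for every edge, both endpoints lie together in some bag; and for every vertex, the bags containing it form a connected subtree. Here vertex 3 appears in no bag, so the decomposition is invalid.

No — vertex 3 appears in no bag.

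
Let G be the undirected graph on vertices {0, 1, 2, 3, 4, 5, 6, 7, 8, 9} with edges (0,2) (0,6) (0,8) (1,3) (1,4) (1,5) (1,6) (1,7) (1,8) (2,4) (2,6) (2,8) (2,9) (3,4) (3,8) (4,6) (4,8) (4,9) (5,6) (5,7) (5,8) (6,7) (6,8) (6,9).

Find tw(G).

A width-3 tree decomposition is:
Bags: B1 = {1, 4, 6, 8}  B2 = {1, 3, 4, 8}  B3 = {2, 4, 6, 8}  B4 = {1, 5, 6, 8}  B5 = {1, 5, 6, 7}  B6 = {0, 2, 6, 8}  B7 = {2, 4, 6, 9}
Tree: B1–B2, B1–B3, B1–B4, B4–B5, B3–B6, B3–B7
The largest bag has 4 vertices, giving width 3; this decomposition certifies tw(G) ≤ 3. Conversely, {1, 3, 4, 8} is a clique of size 4, and the vertices of any clique must share a bag in every tree decomposition; so some bag has ≥ 4 vertices and tw(G) ≥ 3. The upper and lower bounds meet at 3, so that is the treewidth.

3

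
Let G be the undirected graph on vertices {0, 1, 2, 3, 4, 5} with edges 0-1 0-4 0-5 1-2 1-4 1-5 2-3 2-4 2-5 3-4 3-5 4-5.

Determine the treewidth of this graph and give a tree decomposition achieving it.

The largest bag has 4 vertices, giving width 3; this decomposition certifies tw(G) ≤ 3. On the other hand G contains the 4-clique {0, 1, 4, 5}. A clique must lie in a single bag of any decomposition, so no decomposition can have width below 3. Combining the bounds, tw(G) = 3.

Treewidth 3.
Bags: B1 = {2, 3, 4, 5}  B2 = {1, 2, 4, 5}  B3 = {0, 1, 4, 5}
Tree: B1–B2, B2–B3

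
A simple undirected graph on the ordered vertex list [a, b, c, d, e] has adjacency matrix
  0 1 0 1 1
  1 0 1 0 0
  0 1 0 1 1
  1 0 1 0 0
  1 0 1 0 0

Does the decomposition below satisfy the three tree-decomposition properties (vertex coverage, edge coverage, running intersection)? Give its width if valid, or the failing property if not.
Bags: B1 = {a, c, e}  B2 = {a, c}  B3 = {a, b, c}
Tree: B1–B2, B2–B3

No — vertex d appears in no bag.

A tree decomposition must satisfy three properties: every vertex lies in some bag; for every edge, both endpoints lie together in some bag; and for every vertex, the bags containing it form a connected subtree. Here vertex d appears in no bag, so the decomposition is invalid.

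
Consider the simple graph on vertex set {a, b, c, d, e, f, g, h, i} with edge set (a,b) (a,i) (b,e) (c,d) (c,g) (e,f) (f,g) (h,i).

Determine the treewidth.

A width-1 tree decomposition is:
Bags: B1 = {c, d}  B2 = {c, g}  B3 = {f, g}  B4 = {e, f}  B5 = {b, e}  B6 = {a, b}  B7 = {a, i}  B8 = {h, i}
Tree: B1–B2, B2–B3, B3–B4, B4–B5, B5–B6, B6–B7, B7–B8
Each bag holds 2 vertices, so the decomposition has width 1, which upper-bounds the treewidth. Any graph with an edge has treewidth ≥ 1, and G has the edge d–c. The upper and lower bounds meet at 1, so that is the treewidth.

1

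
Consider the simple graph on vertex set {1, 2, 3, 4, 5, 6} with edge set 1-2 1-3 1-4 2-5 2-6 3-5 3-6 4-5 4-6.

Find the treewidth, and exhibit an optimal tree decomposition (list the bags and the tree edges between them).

Every bag has size at most 4, so the width is 4 − 1 = 3 and tw(G) ≤ 3. For the lower bound: the 4 vertex sets {4,6}, {2,5}, {1}, {3} are disjoint, each induces a connected subgraph, and every pair is joined by at least one edge of G. Contracting each set to a single vertex therefore yields K_{4} as a minor, and since treewidth is minor-monotone, tw(G) ≥ tw(K_{4}) = 3. The upper and lower bounds meet at 3, so that is the treewidth.

Treewidth 3.
One optimal decomposition is:
Bags: B1 = {1, 4, 5, 6}  B2 = {1, 2, 5, 6}  B3 = {1, 3, 5, 6}
Tree: B1–B2, B2–B3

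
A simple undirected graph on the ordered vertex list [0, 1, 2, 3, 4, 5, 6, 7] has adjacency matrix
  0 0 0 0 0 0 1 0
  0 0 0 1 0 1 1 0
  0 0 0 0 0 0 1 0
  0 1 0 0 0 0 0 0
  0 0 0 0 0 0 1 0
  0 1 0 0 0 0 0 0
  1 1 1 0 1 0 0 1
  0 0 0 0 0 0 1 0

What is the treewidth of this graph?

A width-1 tree decomposition is:
Bags: B1 = {1, 5}  B2 = {1, 6}  B3 = {0, 6}  B4 = {6, 7}  B5 = {1, 3}  B6 = {4, 6}  B7 = {2, 6}
Tree: B1–B2, B2–B3, B3–B4, B1–B5, B4–B6, B6–B7
The largest bag has 2 vertices, giving width 1; this decomposition certifies tw(G) ≤ 1. G has an edge, so its treewidth is at least 1. The upper and lower bounds meet at 1, so that is the treewidth.

1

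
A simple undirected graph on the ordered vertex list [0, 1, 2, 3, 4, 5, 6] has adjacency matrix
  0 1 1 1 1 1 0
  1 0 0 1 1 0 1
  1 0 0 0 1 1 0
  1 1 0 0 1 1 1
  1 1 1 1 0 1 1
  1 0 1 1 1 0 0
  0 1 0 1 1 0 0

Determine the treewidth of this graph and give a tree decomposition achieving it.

Each bag holds 4 vertices, so the decomposition has width 3, which upper-bounds the treewidth. For the lower bound, the 4 vertices {0, 2, 4, 5} are pairwise adjacent, and any tree decomposition puts a clique entirely inside one bag — forcing width ≥ 3. Therefore the treewidth is 3.

Treewidth 3.
Bags: B1 = {0, 3, 4, 5}  B2 = {0, 1, 3, 4}  B3 = {0, 2, 4, 5}  B4 = {1, 3, 4, 6}
Tree: B1–B2, B1–B3, B2–B4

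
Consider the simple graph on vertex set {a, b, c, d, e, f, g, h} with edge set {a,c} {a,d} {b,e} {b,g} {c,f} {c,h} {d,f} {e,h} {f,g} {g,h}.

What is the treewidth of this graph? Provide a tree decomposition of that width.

Treewidth 2.
Bags: B1 = {a, d, f}  B2 = {a, c, f}  B3 = {c, f, g}  B4 = {c, g, h}  B5 = {b, g, h}  B6 = {b, e, h}
Tree: B1–B2, B2–B3, B3–B4, B4–B5, B5–B6

Every bag has size at most 3, so the width is 3 − 1 = 2 and tw(G) ≤ 2. The edges d–a–c–f–d form a cycle, so G is not a tree and its treewidth is at least 2. Combining the bounds, tw(G) = 2.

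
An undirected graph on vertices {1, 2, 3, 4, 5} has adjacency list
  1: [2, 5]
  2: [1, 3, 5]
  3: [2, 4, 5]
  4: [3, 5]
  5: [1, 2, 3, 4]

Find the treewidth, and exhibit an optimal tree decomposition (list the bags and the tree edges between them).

The largest bag has 3 vertices, giving width 2; this decomposition certifies tw(G) ≤ 2. On the other hand G contains the 3-clique {1, 2, 5}. A clique must lie in a single bag of any decomposition, so no decomposition can have width below 2. Hence tw(G) = 2 exactly.

Treewidth 2.
Bags: B1 = {2, 3, 5}  B2 = {3, 4, 5}  B3 = {1, 2, 5}
Tree: B1–B2, B1–B3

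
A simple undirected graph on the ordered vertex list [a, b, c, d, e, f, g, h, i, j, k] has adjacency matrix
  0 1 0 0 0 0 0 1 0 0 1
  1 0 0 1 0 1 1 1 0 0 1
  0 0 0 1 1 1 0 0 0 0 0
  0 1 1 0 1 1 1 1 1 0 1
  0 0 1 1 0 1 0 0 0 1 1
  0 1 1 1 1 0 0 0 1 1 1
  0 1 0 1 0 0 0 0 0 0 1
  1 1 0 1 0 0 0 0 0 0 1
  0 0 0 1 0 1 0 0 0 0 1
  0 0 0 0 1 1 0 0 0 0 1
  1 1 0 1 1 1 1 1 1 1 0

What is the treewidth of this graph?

3

A width-3 tree decomposition is:
Bags: B1 = {b, d, f, k}  B2 = {b, d, h, k}  B3 = {d, e, f, k}  B4 = {d, f, i, k}  B5 = {b, d, g, k}  B6 = {e, f, j, k}  B7 = {c, d, e, f}  B8 = {a, b, h, k}
Tree: B1–B2, B1–B3, B3–B4, B1–B5, B3–B6, B3–B7, B2–B8
Each bag holds 4 vertices, so the decomposition has width 3, which upper-bounds the treewidth. For the lower bound, the 4 vertices {c, d, e, f} are pairwise adjacent, and any tree decomposition puts a clique entirely inside one bag — forcing width ≥ 3. The upper and lower bounds meet at 3, so that is the treewidth.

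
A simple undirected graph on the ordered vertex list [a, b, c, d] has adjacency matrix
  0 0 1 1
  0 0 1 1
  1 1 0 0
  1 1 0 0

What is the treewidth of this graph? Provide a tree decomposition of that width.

Treewidth 2.
One such decomposition:
Bags: B1 = {a, c, d}  B2 = {b, c, d}
Tree: B1–B2

Each bag holds 3 vertices, so the decomposition has width 2, which upper-bounds the treewidth. The edges c–a–d–b–c form a cycle, so G is not a tree and its treewidth is at least 2. The upper and lower bounds meet at 2, so that is the treewidth.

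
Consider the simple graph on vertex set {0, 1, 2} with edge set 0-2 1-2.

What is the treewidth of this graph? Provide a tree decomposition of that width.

The largest bag has 2 vertices, giving width 1; this decomposition certifies tw(G) ≤ 1. G has an edge, so its treewidth is at least 1. The upper and lower bounds meet at 1, so that is the treewidth.

Treewidth 1.
Bags: B1 = {0, 2}  B2 = {1, 2}
Tree: B1–B2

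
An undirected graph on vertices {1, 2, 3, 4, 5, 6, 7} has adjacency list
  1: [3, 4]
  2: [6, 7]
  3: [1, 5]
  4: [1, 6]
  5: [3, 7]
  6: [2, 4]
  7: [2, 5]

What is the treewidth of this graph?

2

A width-2 tree decomposition is:
Bags: B1 = {1, 4, 6}  B2 = {1, 2, 6}  B3 = {1, 2, 7}  B4 = {1, 5, 7}  B5 = {1, 3, 5}
Tree: B1–B2, B2–B3, B3–B4, B4–B5
The largest bag has 3 vertices, giving width 2; this decomposition certifies tw(G) ≤ 2. The edges 1–4–6–2–7–5–3–1 form a cycle, so G is not a tree and its treewidth is at least 2. Hence tw(G) = 2 exactly.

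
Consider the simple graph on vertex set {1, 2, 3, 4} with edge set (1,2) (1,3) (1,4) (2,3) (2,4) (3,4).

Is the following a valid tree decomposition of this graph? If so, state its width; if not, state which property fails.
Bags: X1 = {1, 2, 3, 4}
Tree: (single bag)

Checking the three conditions: (i) the bags cover all of {1, 2, 3, 4}; (ii) for each edge, some bag contains both endpoints; (iii) the bags containing any fixed vertex form a subtree. All hold, so the decomposition is valid with width 4 − 1 = 3.

Yes; width 3.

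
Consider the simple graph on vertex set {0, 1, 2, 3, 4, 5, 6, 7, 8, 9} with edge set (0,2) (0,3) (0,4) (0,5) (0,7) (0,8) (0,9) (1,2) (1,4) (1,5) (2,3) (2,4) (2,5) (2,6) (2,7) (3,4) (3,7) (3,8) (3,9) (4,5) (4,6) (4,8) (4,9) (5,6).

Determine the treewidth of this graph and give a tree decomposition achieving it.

The largest bag has 4 vertices, giving width 3; this decomposition certifies tw(G) ≤ 3. For the lower bound, the 4 vertices {0, 3, 4, 8} are pairwise adjacent, and any tree decomposition puts a clique entirely inside one bag — forcing width ≥ 3. The upper and lower bounds meet at 3, so that is the treewidth.

Treewidth 3.
One optimal decomposition is:
Bags: B1 = {0, 2, 4, 5}  B2 = {0, 2, 3, 4}  B3 = {2, 4, 5, 6}  B4 = {1, 2, 4, 5}  B5 = {0, 2, 3, 7}  B6 = {0, 3, 4, 9}  B7 = {0, 3, 4, 8}
Tree: B1–B2, B1–B3, B3–B4, B2–B5, B2–B6, B2–B7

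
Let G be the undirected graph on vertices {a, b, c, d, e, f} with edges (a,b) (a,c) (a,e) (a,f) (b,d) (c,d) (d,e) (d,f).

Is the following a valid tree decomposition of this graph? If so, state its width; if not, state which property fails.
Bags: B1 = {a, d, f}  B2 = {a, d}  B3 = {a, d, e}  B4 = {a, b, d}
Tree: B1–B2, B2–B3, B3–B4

A tree decomposition must satisfy three properties: every vertex lies in some bag; for every edge, both endpoints lie together in some bag; and for every vertex, the bags containing it form a connected subtree. Here vertex c appears in no bag, so the decomposition is invalid.

No — vertex c appears in no bag.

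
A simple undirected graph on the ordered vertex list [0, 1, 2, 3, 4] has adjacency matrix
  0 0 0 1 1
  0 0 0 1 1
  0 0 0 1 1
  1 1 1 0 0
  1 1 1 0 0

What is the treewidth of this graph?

A width-2 tree decomposition is:
Bags: B1 = {1, 3, 4}  B2 = {2, 3, 4}  B3 = {0, 3, 4}
Tree: B1–B2, B2–B3
The largest bag has 3 vertices, giving width 2; this decomposition certifies tw(G) ≤ 2. The edges 1–3–2–4–1 form a cycle, so G is not a tree and its treewidth is at least 2. Combining the bounds, tw(G) = 2.

2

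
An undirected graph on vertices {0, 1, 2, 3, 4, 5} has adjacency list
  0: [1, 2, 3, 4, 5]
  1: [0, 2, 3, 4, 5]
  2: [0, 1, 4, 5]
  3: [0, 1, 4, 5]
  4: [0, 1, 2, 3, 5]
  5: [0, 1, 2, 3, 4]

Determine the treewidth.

4

A width-4 tree decomposition is:
Bags: B1 = {0, 1, 2, 4, 5}  B2 = {0, 1, 3, 4, 5}
Tree: B1–B2
Each bag holds 5 vertices, so the decomposition has width 4, which upper-bounds the treewidth. On the other hand G contains the 5-clique {0, 1, 2, 4, 5}. A clique must lie in a single bag of any decomposition, so no decomposition can have width below 4. Combining the bounds, tw(G) = 4.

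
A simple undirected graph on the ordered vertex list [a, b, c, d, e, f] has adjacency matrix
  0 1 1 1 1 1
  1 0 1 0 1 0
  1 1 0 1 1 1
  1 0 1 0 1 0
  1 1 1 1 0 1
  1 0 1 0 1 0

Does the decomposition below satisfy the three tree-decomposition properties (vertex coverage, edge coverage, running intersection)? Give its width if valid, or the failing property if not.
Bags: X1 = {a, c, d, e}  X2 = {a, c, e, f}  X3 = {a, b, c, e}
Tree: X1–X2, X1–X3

Vertex coverage: the bags together contain {a, b, c, d, e, f}, the full vertex set. Edge coverage: each edge of G has both endpoints in at least one bag. Running intersection: for every vertex, the bags containing it form a connected subtree. All three properties hold, so this is a valid tree decomposition of width max|bag| − 1 = 3, and hence tw(G) ≤ 3.

Yes; width 3.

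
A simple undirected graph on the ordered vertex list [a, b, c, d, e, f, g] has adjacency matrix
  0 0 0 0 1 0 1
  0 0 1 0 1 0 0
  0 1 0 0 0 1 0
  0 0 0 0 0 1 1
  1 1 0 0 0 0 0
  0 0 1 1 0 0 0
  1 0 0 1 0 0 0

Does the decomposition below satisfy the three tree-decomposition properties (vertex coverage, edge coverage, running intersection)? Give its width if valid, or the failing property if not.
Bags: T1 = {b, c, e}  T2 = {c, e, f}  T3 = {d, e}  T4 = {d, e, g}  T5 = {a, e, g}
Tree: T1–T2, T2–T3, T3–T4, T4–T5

No — edge (f,d) lies in no bag.

A tree decomposition must satisfy three properties: every vertex lies in some bag; for every edge, both endpoints lie together in some bag; and for every vertex, the bags containing it form a connected subtree. Here edge (f,d) lies in no bag, so the decomposition is invalid.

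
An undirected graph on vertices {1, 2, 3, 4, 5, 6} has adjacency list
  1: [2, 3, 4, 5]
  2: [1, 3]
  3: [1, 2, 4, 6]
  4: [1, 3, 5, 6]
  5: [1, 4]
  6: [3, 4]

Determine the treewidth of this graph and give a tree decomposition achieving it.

Treewidth 2.
Bags: B1 = {1, 3, 4}  B2 = {1, 4, 5}  B3 = {3, 4, 6}  B4 = {1, 2, 3}
Tree: B1–B2, B1–B3, B1–B4

Each bag holds 3 vertices, so the decomposition has width 2, which upper-bounds the treewidth. For the lower bound, the 3 vertices {1, 2, 3} are pairwise adjacent, and any tree decomposition puts a clique entirely inside one bag — forcing width ≥ 2. The upper and lower bounds meet at 2, so that is the treewidth.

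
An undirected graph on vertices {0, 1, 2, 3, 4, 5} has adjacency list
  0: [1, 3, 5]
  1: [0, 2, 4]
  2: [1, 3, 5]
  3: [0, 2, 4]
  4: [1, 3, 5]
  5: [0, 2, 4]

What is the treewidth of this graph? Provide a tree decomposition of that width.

Treewidth 3.
One optimal decomposition is:
Bags: B1 = {0, 1, 3, 5}  B2 = {1, 3, 4, 5}  B3 = {1, 2, 3, 5}
Tree: B1–B2, B2–B3

Every bag has size at most 4, so the width is 4 − 1 = 3 and tw(G) ≤ 3. For the lower bound: the 4 vertex sets {0,5}, {3,4}, {1}, {2} are disjoint, each induces a connected subgraph, and every pair is joined by at least one edge of G. Contracting each set to a single vertex therefore yields K_{4} as a minor, and since treewidth is minor-monotone, tw(G) ≥ tw(K_{4}) = 3. Hence tw(G) = 3 exactly.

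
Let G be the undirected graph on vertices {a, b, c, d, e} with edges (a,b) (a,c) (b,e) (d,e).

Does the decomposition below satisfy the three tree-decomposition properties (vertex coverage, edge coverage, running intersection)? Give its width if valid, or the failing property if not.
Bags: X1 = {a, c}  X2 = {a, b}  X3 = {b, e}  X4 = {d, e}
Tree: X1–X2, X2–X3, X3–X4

Yes; width 1.

Every vertex of G appears in some bag (union = {a, b, c, d, e}); every edge is covered by a bag; and for each vertex v the set of bags containing v is connected in the bag tree. The decomposition is therefore valid. The largest bag has 2 vertices, so the width is 1.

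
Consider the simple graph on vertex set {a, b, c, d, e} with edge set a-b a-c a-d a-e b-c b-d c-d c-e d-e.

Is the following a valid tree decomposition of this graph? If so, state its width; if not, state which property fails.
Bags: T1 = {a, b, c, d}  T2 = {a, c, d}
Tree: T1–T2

No — vertex e appears in no bag.

A tree decomposition must satisfy three properties: every vertex lies in some bag; for every edge, both endpoints lie together in some bag; and for every vertex, the bags containing it form a connected subtree. Here vertex e appears in no bag, so the decomposition is invalid.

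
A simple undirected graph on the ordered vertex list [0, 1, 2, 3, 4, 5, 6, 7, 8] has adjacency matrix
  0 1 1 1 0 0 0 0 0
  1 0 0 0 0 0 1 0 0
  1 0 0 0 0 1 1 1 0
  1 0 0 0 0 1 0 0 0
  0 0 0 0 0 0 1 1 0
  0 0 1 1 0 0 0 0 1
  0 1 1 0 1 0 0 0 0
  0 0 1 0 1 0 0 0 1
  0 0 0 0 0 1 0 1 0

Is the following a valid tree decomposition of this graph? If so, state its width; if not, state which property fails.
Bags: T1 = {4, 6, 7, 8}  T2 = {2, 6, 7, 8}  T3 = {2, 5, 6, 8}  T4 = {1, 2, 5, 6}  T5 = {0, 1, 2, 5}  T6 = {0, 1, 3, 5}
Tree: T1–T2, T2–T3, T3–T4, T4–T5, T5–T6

Vertex coverage: the bags together contain {0, 1, 2, 3, 4, 5, 6, 7, 8}, the full vertex set. Edge coverage: each edge of G has both endpoints in at least one bag. Running intersection: for every vertex, the bags containing it form a connected subtree. All three properties hold, so this is a valid tree decomposition of width max|bag| − 1 = 3, and hence tw(G) ≤ 3.

Yes; width 3.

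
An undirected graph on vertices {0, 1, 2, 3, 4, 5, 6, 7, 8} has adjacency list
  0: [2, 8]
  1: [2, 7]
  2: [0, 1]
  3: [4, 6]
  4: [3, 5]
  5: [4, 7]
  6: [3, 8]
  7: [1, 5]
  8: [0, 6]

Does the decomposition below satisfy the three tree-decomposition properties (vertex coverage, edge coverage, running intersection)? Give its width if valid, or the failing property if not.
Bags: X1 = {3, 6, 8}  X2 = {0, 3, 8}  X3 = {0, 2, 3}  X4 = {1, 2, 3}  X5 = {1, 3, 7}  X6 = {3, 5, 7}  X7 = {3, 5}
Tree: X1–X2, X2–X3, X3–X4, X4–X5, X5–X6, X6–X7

No — vertex 4 appears in no bag.

A tree decomposition must satisfy three properties: every vertex lies in some bag; for every edge, both endpoints lie together in some bag; and for every vertex, the bags containing it form a connected subtree. Here vertex 4 appears in no bag, so the decomposition is invalid.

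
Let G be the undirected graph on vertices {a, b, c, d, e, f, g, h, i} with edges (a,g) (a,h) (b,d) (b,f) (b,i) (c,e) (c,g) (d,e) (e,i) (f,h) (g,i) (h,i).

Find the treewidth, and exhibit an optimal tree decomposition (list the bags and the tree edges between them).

The largest bag has 4 vertices, giving width 3; this decomposition certifies tw(G) ≤ 3. For the lower bound: the 4 vertex sets {a,c,g}, {h}, {i}, {b,d,e,f} are disjoint, each induces a connected subgraph, and every pair is joined by at least one edge of G. Contracting each set to a single vertex therefore yields K_{4} as a minor, and since treewidth is minor-monotone, tw(G) ≥ tw(K_{4}) = 3. Therefore the treewidth is 3.

Treewidth 3.
One optimal decomposition is:
Bags: B1 = {a, c, g, h}  B2 = {c, g, h, i}  B3 = {c, e, h, i}  B4 = {e, f, h, i}  B5 = {b, e, f, i}  B6 = {b, d, e, f}
Tree: B1–B2, B2–B3, B3–B4, B4–B5, B5–B6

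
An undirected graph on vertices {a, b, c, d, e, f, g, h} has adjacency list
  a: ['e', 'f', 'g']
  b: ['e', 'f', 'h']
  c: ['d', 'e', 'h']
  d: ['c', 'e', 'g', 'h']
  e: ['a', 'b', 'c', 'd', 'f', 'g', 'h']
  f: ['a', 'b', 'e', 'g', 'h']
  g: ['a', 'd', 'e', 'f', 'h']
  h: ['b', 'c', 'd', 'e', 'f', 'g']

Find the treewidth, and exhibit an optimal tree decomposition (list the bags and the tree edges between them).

Treewidth 3.
One optimal decomposition is:
Bags: B1 = {a, e, f, g}  B2 = {e, f, g, h}  B3 = {b, e, f, h}  B4 = {d, e, g, h}  B5 = {c, d, e, h}
Tree: B1–B2, B2–B3, B2–B4, B4–B5

The largest bag has 4 vertices, giving width 3; this decomposition certifies tw(G) ≤ 3. On the other hand G contains the 4-clique {d, e, g, h}. A clique must lie in a single bag of any decomposition, so no decomposition can have width below 3. Hence tw(G) = 3 exactly.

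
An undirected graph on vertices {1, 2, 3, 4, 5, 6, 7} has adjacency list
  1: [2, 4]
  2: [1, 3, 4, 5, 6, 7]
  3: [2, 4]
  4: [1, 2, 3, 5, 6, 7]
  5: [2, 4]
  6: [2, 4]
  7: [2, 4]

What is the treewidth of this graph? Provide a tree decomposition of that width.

The largest bag has 3 vertices, giving width 2; this decomposition certifies tw(G) ≤ 2. On the other hand G contains the 3-clique {1, 2, 4}. A clique must lie in a single bag of any decomposition, so no decomposition can have width below 2. Therefore the treewidth is 2.

Treewidth 2.
One optimal decomposition is:
Bags: B1 = {1, 2, 4}  B2 = {2, 4, 7}  B3 = {2, 3, 4}  B4 = {2, 4, 6}  B5 = {2, 4, 5}
Tree: B1–B2, B2–B3, B3–B4, B3–B5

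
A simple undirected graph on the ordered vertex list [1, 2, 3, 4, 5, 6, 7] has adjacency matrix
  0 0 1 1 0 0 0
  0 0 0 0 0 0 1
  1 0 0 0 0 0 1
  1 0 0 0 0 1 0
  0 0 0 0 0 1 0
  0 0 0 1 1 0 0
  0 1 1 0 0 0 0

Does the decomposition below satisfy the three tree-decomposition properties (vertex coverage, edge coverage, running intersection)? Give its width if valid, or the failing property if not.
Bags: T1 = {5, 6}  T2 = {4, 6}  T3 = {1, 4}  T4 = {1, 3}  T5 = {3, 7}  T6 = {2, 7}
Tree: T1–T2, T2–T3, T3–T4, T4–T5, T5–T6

Checking the three conditions: (i) the bags cover all of {1, 2, 3, 4, 5, 6, 7}; (ii) for each edge, some bag contains both endpoints; (iii) the bags containing any fixed vertex form a subtree. All hold, so the decomposition is valid with width 2 − 1 = 1.

Yes; width 1.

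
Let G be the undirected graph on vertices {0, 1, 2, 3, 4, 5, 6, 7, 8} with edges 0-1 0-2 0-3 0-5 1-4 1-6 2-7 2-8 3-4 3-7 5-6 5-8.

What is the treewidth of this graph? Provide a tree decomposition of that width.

The largest bag has 4 vertices, giving width 3; this decomposition certifies tw(G) ≤ 3. For the lower bound: the 4 vertex sets {2,7,8}, {3}, {0}, {1,4,5,6} are disjoint, each induces a connected subgraph, and every pair is joined by at least one edge of G. Contracting each set to a single vertex therefore yields K_{4} as a minor, and since treewidth is minor-monotone, tw(G) ≥ tw(K_{4}) = 3. Therefore the treewidth is 3.

Treewidth 3.
One such decomposition:
Bags: B1 = {2, 3, 7, 8}  B2 = {0, 2, 3, 8}  B3 = {0, 3, 5, 8}  B4 = {0, 3, 4, 5}  B5 = {0, 1, 4, 5}  B6 = {1, 4, 5, 6}
Tree: B1–B2, B2–B3, B3–B4, B4–B5, B5–B6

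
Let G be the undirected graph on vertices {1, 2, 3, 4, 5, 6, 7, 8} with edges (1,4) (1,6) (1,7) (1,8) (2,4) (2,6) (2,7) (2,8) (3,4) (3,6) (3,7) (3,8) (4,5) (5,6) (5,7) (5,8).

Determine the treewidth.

4

A width-4 tree decomposition is:
Bags: B1 = {1, 4, 6, 7, 8}  B2 = {4, 5, 6, 7, 8}  B3 = {2, 4, 6, 7, 8}  B4 = {3, 4, 6, 7, 8}
Tree: B1–B2, B2–B3, B3–B4
Each bag holds 5 vertices, so the decomposition has width 4, which upper-bounds the treewidth. For the lower bound: the 5 vertex sets {1,4}, {5,6}, {2,7}, {8}, {3} are disjoint, each induces a connected subgraph, and every pair is joined by at least one edge of G. Contracting each set to a single vertex therefore yields K_{5} as a minor, and since treewidth is minor-monotone, tw(G) ≥ tw(K_{5}) = 4. Hence tw(G) = 4 exactly.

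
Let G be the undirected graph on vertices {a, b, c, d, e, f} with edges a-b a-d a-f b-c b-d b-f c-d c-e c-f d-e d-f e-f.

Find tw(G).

3

A width-3 tree decomposition is:
Bags: B1 = {b, c, d, f}  B2 = {c, d, e, f}  B3 = {a, b, d, f}
Tree: B1–B2, B1–B3
The largest bag has 4 vertices, giving width 3; this decomposition certifies tw(G) ≤ 3. For the lower bound, the 4 vertices {c, d, e, f} are pairwise adjacent, and any tree decomposition puts a clique entirely inside one bag — forcing width ≥ 3. Combining the bounds, tw(G) = 3.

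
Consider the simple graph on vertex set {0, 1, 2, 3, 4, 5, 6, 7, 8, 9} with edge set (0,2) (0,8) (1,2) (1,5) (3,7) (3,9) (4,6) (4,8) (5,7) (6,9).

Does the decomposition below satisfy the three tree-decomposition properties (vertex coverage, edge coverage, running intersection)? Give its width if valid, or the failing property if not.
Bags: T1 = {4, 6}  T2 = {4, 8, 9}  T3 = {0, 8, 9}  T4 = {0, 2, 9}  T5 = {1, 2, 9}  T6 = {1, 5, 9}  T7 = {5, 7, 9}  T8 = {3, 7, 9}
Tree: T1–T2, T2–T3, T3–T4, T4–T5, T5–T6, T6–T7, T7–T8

A tree decomposition must satisfy three properties: every vertex lies in some bag; for every edge, both endpoints lie together in some bag; and for every vertex, the bags containing it form a connected subtree. Here edge (9,6) lies in no bag, so the decomposition is invalid.

No — edge (9,6) lies in no bag.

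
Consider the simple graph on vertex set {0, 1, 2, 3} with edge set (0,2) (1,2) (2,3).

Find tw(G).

A width-1 tree decomposition is:
Bags: B1 = {1, 2}  B2 = {2, 3}  B3 = {0, 2}
Tree: B1–B2, B1–B3
Every bag has size at most 2, so the width is 2 − 1 = 1 and tw(G) ≤ 1. G has an edge, so its treewidth is at least 1. Combining the bounds, tw(G) = 1.

1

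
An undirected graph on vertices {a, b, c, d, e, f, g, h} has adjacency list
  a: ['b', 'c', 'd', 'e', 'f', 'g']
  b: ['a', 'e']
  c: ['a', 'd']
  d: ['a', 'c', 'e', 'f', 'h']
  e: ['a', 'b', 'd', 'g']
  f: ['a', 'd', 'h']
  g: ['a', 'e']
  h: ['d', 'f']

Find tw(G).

2

A width-2 tree decomposition is:
Bags: B1 = {a, d, e}  B2 = {a, d, f}  B3 = {a, e, g}  B4 = {a, c, d}  B5 = {a, b, e}  B6 = {d, f, h}
Tree: B1–B2, B1–B3, B1–B4, B1–B5, B2–B6
The largest bag has 3 vertices, giving width 2; this decomposition certifies tw(G) ≤ 2. On the other hand G contains the 3-clique {d, f, h}. A clique must lie in a single bag of any decomposition, so no decomposition can have width below 2. Hence tw(G) = 2 exactly.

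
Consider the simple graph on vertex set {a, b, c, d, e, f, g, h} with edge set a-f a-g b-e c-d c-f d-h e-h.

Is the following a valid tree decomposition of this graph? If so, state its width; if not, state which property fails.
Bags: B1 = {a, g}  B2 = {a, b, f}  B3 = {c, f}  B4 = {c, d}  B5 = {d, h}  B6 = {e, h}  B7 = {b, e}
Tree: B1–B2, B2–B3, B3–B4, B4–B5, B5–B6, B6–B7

No — bags containing vertex b are not connected in the tree.

A tree decomposition must satisfy three properties: every vertex lies in some bag; for every edge, both endpoints lie together in some bag; and for every vertex, the bags containing it form a connected subtree. Here bags containing vertex b are not connected in the tree, so the decomposition is invalid.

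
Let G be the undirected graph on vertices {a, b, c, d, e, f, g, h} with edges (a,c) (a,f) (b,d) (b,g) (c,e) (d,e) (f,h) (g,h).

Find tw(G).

A width-2 tree decomposition is:
Bags: B1 = {b, d, g}  B2 = {d, e, g}  B3 = {c, e, g}  B4 = {a, c, g}  B5 = {a, f, g}  B6 = {f, g, h}
Tree: B1–B2, B2–B3, B3–B4, B4–B5, B5–B6
Every bag has size at most 3, so the width is 3 − 1 = 2 and tw(G) ≤ 2. For the lower bound, G contains the cycle g–b–d–e–c–a–f–h–g, so G is not a forest; only forests have treewidth ≤ 1, hence tw(G) ≥ 2. Hence tw(G) = 2 exactly.

2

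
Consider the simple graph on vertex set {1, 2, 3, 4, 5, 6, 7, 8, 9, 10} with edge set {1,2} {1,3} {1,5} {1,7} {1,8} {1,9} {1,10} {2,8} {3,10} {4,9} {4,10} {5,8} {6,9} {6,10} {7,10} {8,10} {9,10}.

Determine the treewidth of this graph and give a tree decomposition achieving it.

Treewidth 2.
Bags: B1 = {1, 7, 10}  B2 = {1, 8, 10}  B3 = {1, 9, 10}  B4 = {6, 9, 10}  B5 = {1, 3, 10}  B6 = {1, 2, 8}  B7 = {4, 9, 10}  B8 = {1, 5, 8}
Tree: B1–B2, B2–B3, B3–B4, B2–B5, B2–B6, B3–B7, B6–B8

Each bag holds 3 vertices, so the decomposition has width 2, which upper-bounds the treewidth. Conversely, {1, 2, 8} is a clique of size 3, and the vertices of any clique must share a bag in every tree decomposition; so some bag has ≥ 3 vertices and tw(G) ≥ 2. The upper and lower bounds meet at 2, so that is the treewidth.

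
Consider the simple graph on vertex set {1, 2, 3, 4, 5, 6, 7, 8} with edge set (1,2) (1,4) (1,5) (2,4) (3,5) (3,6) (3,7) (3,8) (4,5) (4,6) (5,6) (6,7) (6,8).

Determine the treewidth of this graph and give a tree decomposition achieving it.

Treewidth 2.
One optimal decomposition is:
Bags: B1 = {3, 6, 7}  B2 = {3, 5, 6}  B3 = {4, 5, 6}  B4 = {3, 6, 8}  B5 = {1, 4, 5}  B6 = {1, 2, 4}
Tree: B1–B2, B2–B3, B1–B4, B3–B5, B5–B6

Every bag has size at most 3, so the width is 3 − 1 = 2 and tw(G) ≤ 2. On the other hand G contains the 3-clique {1, 2, 4}. A clique must lie in a single bag of any decomposition, so no decomposition can have width below 2. Combining the bounds, tw(G) = 2.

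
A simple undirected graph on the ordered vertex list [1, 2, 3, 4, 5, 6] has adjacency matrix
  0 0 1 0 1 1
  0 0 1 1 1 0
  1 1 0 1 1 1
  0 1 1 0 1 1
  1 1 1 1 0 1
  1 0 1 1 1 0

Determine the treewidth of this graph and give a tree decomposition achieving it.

Treewidth 3.
Bags: B1 = {3, 4, 5, 6}  B2 = {1, 3, 5, 6}  B3 = {2, 3, 4, 5}
Tree: B1–B2, B1–B3

Every bag has size at most 4, so the width is 4 − 1 = 3 and tw(G) ≤ 3. Conversely, {1, 3, 5, 6} is a clique of size 4, and the vertices of any clique must share a bag in every tree decomposition; so some bag has ≥ 4 vertices and tw(G) ≥ 3. Hence tw(G) = 3 exactly.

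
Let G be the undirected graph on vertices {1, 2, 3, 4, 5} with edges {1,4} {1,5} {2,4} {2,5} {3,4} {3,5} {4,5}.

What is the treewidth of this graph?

A width-2 tree decomposition is:
Bags: B1 = {1, 4, 5}  B2 = {2, 4, 5}  B3 = {3, 4, 5}
Tree: B1–B2, B2–B3
The largest bag has 3 vertices, giving width 2; this decomposition certifies tw(G) ≤ 2. For the lower bound, the 3 vertices {1, 4, 5} are pairwise adjacent, and any tree decomposition puts a clique entirely inside one bag — forcing width ≥ 2. Therefore the treewidth is 2.

2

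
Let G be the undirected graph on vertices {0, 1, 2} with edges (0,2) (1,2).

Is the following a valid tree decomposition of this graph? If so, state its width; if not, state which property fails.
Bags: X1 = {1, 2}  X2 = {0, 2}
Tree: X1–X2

Every vertex of G appears in some bag (union = {0, 1, 2}); every edge is covered by a bag; and for each vertex v the set of bags containing v is connected in the bag tree. The decomposition is therefore valid. The largest bag has 2 vertices, so the width is 1.

Yes; width 1.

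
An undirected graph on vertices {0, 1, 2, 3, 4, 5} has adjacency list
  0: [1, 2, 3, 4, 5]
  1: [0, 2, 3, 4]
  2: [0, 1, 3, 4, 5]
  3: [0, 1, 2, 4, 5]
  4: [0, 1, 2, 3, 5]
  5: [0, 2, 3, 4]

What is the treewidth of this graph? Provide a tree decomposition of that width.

Every bag has size at most 5, so the width is 5 − 1 = 4 and tw(G) ≤ 4. On the other hand G contains the 5-clique {0, 1, 2, 3, 4}. A clique must lie in a single bag of any decomposition, so no decomposition can have width below 4. Therefore the treewidth is 4.

Treewidth 4.
One such decomposition:
Bags: B1 = {0, 2, 3, 4, 5}  B2 = {0, 1, 2, 3, 4}
Tree: B1–B2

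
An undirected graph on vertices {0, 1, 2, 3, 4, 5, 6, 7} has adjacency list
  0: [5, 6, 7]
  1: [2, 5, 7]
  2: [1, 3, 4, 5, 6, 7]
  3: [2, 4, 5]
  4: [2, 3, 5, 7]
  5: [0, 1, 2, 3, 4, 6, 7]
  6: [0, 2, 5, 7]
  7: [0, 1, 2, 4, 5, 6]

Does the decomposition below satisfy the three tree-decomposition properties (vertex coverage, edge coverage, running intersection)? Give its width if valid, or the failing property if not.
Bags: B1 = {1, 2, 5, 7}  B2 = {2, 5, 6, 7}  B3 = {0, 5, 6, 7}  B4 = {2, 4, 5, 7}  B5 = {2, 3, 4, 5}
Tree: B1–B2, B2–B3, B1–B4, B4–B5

Yes; width 3.

Vertex coverage: the bags together contain {0, 1, 2, 3, 4, 5, 6, 7}, the full vertex set. Edge coverage: each edge of G has both endpoints in at least one bag. Running intersection: for every vertex, the bags containing it form a connected subtree. All three properties hold, so this is a valid tree decomposition of width max|bag| − 1 = 3, and hence tw(G) ≤ 3.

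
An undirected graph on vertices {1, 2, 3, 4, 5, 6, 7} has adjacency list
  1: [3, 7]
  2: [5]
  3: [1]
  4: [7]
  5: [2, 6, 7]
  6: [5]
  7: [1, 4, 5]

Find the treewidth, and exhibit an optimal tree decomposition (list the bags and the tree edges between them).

Every bag has size at most 2, so the width is 2 − 1 = 1 and tw(G) ≤ 1. Any graph with an edge has treewidth ≥ 1, and G has the edge 7–4. Hence tw(G) = 1 exactly.

Treewidth 1.
One such decomposition:
Bags: B1 = {4, 7}  B2 = {5, 7}  B3 = {5, 6}  B4 = {2, 5}  B5 = {1, 7}  B6 = {1, 3}
Tree: B1–B2, B2–B3, B2–B4, B1–B5, B5–B6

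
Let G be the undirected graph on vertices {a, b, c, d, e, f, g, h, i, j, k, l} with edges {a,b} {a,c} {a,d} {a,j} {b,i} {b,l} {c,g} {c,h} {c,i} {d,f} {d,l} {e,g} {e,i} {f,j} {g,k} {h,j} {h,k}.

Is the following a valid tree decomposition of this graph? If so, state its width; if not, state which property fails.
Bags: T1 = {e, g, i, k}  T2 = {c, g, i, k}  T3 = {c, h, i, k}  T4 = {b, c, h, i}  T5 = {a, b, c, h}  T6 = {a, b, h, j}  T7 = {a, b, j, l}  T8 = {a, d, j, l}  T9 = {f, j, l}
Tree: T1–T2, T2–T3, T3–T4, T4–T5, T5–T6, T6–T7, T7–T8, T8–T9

No — edge (d,f) lies in no bag.

A tree decomposition must satisfy three properties: every vertex lies in some bag; for every edge, both endpoints lie together in some bag; and for every vertex, the bags containing it form a connected subtree. Here edge (d,f) lies in no bag, so the decomposition is invalid.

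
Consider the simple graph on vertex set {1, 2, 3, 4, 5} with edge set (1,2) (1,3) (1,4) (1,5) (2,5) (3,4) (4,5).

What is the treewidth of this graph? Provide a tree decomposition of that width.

Each bag holds 3 vertices, so the decomposition has width 2, which upper-bounds the treewidth. On the other hand G contains the 3-clique {1, 2, 5}. A clique must lie in a single bag of any decomposition, so no decomposition can have width below 2. Hence tw(G) = 2 exactly.

Treewidth 2.
One optimal decomposition is:
Bags: B1 = {1, 4, 5}  B2 = {1, 2, 5}  B3 = {1, 3, 4}
Tree: B1–B2, B1–B3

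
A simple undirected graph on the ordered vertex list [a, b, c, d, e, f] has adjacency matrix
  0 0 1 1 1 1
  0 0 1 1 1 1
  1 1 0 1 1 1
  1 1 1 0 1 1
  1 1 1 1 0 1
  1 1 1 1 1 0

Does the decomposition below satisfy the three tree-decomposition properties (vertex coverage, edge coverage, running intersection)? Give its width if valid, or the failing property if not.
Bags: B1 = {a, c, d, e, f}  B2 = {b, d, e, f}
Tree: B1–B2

A tree decomposition must satisfy three properties: every vertex lies in some bag; for every edge, both endpoints lie together in some bag; and for every vertex, the bags containing it form a connected subtree. Here edge (c,b) lies in no bag, so the decomposition is invalid.

No — edge (c,b) lies in no bag.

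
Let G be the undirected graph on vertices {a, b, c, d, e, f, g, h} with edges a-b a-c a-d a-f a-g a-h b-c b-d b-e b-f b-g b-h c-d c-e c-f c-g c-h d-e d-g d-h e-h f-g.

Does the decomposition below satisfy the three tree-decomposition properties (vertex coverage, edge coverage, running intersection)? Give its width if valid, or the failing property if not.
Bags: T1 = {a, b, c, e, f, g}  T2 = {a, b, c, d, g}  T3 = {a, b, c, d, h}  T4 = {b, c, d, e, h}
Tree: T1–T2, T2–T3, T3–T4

A tree decomposition must satisfy three properties: every vertex lies in some bag; for every edge, both endpoints lie together in some bag; and for every vertex, the bags containing it form a connected subtree. Here bags containing vertex e are not connected in the tree, so the decomposition is invalid.

No — bags containing vertex e are not connected in the tree.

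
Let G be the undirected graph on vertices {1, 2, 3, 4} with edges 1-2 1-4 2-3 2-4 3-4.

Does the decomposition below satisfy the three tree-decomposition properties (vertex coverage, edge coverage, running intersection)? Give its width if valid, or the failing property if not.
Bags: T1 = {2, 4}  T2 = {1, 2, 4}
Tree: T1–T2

A tree decomposition must satisfy three properties: every vertex lies in some bag; for every edge, both endpoints lie together in some bag; and for every vertex, the bags containing it form a connected subtree. Here vertex 3 appears in no bag, so the decomposition is invalid.

No — vertex 3 appears in no bag.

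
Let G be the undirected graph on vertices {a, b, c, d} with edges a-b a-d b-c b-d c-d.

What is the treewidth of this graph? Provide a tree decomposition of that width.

The largest bag has 3 vertices, giving width 2; this decomposition certifies tw(G) ≤ 2. On the other hand G contains the 3-clique {b, c, d}. A clique must lie in a single bag of any decomposition, so no decomposition can have width below 2. Hence tw(G) = 2 exactly.

Treewidth 2.
One such decomposition:
Bags: B1 = {a, b, d}  B2 = {b, c, d}
Tree: B1–B2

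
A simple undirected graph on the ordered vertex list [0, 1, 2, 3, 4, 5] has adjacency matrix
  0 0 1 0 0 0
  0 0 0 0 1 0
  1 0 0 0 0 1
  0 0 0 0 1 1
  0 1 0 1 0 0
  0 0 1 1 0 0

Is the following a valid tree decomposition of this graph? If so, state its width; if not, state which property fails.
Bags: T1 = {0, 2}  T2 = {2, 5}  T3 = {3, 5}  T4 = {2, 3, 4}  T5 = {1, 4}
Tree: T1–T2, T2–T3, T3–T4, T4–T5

No — bags containing vertex 2 are not connected in the tree.

A tree decomposition must satisfy three properties: every vertex lies in some bag; for every edge, both endpoints lie together in some bag; and for every vertex, the bags containing it form a connected subtree. Here bags containing vertex 2 are not connected in the tree, so the decomposition is invalid.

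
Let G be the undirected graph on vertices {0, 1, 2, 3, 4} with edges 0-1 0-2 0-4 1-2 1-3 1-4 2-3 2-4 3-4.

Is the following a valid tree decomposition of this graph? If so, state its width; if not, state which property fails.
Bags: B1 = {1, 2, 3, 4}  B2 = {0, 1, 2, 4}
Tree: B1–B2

Yes; width 3.

Checking the three conditions: (i) the bags cover all of {0, 1, 2, 3, 4}; (ii) for each edge, some bag contains both endpoints; (iii) the bags containing any fixed vertex form a subtree. All hold, so the decomposition is valid with width 4 − 1 = 3.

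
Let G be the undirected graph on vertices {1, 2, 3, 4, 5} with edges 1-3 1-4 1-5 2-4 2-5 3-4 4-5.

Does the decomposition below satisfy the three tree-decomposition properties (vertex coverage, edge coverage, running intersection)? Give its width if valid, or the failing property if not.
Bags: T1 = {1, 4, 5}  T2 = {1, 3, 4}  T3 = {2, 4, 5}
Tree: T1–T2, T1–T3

Yes; width 2.

Checking the three conditions: (i) the bags cover all of {1, 2, 3, 4, 5}; (ii) for each edge, some bag contains both endpoints; (iii) the bags containing any fixed vertex form a subtree. All hold, so the decomposition is valid with width 3 − 1 = 2.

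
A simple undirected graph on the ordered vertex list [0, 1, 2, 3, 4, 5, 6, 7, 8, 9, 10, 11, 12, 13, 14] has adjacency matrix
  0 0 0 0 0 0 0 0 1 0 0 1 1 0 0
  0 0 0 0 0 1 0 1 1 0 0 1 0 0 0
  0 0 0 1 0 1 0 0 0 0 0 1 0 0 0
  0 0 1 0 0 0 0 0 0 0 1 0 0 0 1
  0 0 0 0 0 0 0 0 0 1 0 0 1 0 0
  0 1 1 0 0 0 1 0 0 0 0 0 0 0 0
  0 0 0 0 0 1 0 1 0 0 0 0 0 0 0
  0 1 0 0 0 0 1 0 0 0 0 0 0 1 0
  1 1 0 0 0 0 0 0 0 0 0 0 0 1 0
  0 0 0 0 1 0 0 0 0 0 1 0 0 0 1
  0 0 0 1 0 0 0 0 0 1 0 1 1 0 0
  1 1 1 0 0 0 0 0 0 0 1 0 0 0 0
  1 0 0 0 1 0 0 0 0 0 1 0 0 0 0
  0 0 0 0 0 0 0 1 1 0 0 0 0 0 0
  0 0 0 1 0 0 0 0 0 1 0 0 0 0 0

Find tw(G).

3

A width-3 tree decomposition is:
Bags: B1 = {3, 4, 9, 14}  B2 = {3, 4, 9, 10}  B3 = {3, 4, 10, 12}  B4 = {2, 3, 10, 12}  B5 = {2, 10, 11, 12}  B6 = {0, 2, 11, 12}  B7 = {0, 2, 5, 11}  B8 = {0, 1, 5, 11}  B9 = {0, 1, 5, 8}  B10 = {1, 5, 6, 8}  B11 = {1, 6, 7, 8}  B12 = {6, 7, 8, 13}
Tree: B1–B2, B2–B3, B3–B4, B4–B5, B5–B6, B6–B7, B7–B8, B8–B9, B9–B10, B10–B11, B11–B12
The largest bag has 4 vertices, giving width 3; this decomposition certifies tw(G) ≤ 3. For the lower bound: the 4 vertex sets {4,9,14}, {3}, {10}, {0,2,11,12} are disjoint, each induces a connected subgraph, and every pair is joined by at least one edge of G. Contracting each set to a single vertex therefore yields K_{4} as a minor, and since treewidth is minor-monotone, tw(G) ≥ tw(K_{4}) = 3. The upper and lower bounds meet at 3, so that is the treewidth.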